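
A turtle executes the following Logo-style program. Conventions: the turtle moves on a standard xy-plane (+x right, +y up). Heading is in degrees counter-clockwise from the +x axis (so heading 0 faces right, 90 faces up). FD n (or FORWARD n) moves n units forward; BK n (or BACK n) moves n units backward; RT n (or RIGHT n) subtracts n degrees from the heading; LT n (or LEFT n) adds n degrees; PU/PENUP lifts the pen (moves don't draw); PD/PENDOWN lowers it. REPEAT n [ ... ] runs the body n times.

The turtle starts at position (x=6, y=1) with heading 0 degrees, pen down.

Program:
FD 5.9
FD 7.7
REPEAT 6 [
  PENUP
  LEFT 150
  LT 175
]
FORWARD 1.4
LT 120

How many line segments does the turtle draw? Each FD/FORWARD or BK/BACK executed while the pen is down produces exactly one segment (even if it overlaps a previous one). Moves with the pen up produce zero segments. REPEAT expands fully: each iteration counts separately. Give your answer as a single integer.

Answer: 2

Derivation:
Executing turtle program step by step:
Start: pos=(6,1), heading=0, pen down
FD 5.9: (6,1) -> (11.9,1) [heading=0, draw]
FD 7.7: (11.9,1) -> (19.6,1) [heading=0, draw]
REPEAT 6 [
  -- iteration 1/6 --
  PU: pen up
  LT 150: heading 0 -> 150
  LT 175: heading 150 -> 325
  -- iteration 2/6 --
  PU: pen up
  LT 150: heading 325 -> 115
  LT 175: heading 115 -> 290
  -- iteration 3/6 --
  PU: pen up
  LT 150: heading 290 -> 80
  LT 175: heading 80 -> 255
  -- iteration 4/6 --
  PU: pen up
  LT 150: heading 255 -> 45
  LT 175: heading 45 -> 220
  -- iteration 5/6 --
  PU: pen up
  LT 150: heading 220 -> 10
  LT 175: heading 10 -> 185
  -- iteration 6/6 --
  PU: pen up
  LT 150: heading 185 -> 335
  LT 175: heading 335 -> 150
]
FD 1.4: (19.6,1) -> (18.388,1.7) [heading=150, move]
LT 120: heading 150 -> 270
Final: pos=(18.388,1.7), heading=270, 2 segment(s) drawn
Segments drawn: 2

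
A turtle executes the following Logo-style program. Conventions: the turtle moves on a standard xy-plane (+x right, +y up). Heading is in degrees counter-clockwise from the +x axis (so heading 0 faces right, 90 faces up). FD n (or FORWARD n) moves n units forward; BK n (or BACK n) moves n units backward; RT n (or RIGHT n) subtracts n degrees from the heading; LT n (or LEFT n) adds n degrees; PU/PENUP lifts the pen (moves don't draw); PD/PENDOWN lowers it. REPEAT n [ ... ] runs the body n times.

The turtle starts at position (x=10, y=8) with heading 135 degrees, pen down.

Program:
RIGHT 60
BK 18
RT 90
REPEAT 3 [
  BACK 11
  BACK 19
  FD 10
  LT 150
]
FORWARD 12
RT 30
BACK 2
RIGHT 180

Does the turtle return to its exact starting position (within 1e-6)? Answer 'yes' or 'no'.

Executing turtle program step by step:
Start: pos=(10,8), heading=135, pen down
RT 60: heading 135 -> 75
BK 18: (10,8) -> (5.341,-9.387) [heading=75, draw]
RT 90: heading 75 -> 345
REPEAT 3 [
  -- iteration 1/3 --
  BK 11: (5.341,-9.387) -> (-5.284,-6.54) [heading=345, draw]
  BK 19: (-5.284,-6.54) -> (-23.637,-1.622) [heading=345, draw]
  FD 10: (-23.637,-1.622) -> (-13.977,-4.21) [heading=345, draw]
  LT 150: heading 345 -> 135
  -- iteration 2/3 --
  BK 11: (-13.977,-4.21) -> (-6.199,-11.988) [heading=135, draw]
  BK 19: (-6.199,-11.988) -> (7.236,-25.423) [heading=135, draw]
  FD 10: (7.236,-25.423) -> (0.165,-18.352) [heading=135, draw]
  LT 150: heading 135 -> 285
  -- iteration 3/3 --
  BK 11: (0.165,-18.352) -> (-2.682,-7.727) [heading=285, draw]
  BK 19: (-2.682,-7.727) -> (-7.6,10.625) [heading=285, draw]
  FD 10: (-7.6,10.625) -> (-5.012,0.966) [heading=285, draw]
  LT 150: heading 285 -> 75
]
FD 12: (-5.012,0.966) -> (-1.906,12.557) [heading=75, draw]
RT 30: heading 75 -> 45
BK 2: (-1.906,12.557) -> (-3.32,11.143) [heading=45, draw]
RT 180: heading 45 -> 225
Final: pos=(-3.32,11.143), heading=225, 12 segment(s) drawn

Start position: (10, 8)
Final position: (-3.32, 11.143)
Distance = 13.686; >= 1e-6 -> NOT closed

Answer: no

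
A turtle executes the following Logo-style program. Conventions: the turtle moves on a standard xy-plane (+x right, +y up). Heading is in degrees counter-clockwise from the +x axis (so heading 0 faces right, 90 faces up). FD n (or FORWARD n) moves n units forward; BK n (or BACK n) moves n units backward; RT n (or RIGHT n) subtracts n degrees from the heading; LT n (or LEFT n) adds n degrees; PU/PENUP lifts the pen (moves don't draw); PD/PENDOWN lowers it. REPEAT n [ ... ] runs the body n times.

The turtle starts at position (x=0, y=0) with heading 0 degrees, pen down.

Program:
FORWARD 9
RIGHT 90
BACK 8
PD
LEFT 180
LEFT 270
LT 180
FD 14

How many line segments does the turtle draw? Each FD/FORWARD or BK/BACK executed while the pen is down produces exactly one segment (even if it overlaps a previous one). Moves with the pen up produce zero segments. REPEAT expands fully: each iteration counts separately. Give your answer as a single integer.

Executing turtle program step by step:
Start: pos=(0,0), heading=0, pen down
FD 9: (0,0) -> (9,0) [heading=0, draw]
RT 90: heading 0 -> 270
BK 8: (9,0) -> (9,8) [heading=270, draw]
PD: pen down
LT 180: heading 270 -> 90
LT 270: heading 90 -> 0
LT 180: heading 0 -> 180
FD 14: (9,8) -> (-5,8) [heading=180, draw]
Final: pos=(-5,8), heading=180, 3 segment(s) drawn
Segments drawn: 3

Answer: 3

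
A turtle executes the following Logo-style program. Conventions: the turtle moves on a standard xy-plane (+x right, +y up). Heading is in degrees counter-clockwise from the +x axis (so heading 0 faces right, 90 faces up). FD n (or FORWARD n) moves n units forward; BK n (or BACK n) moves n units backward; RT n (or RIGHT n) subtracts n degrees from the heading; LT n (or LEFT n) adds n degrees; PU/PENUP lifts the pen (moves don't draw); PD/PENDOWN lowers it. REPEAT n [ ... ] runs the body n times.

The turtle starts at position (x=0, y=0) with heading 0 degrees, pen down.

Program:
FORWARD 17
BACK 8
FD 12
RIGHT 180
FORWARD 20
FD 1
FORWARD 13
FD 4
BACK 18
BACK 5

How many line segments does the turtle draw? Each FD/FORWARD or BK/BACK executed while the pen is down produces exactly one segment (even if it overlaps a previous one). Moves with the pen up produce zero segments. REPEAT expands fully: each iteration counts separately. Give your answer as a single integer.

Answer: 9

Derivation:
Executing turtle program step by step:
Start: pos=(0,0), heading=0, pen down
FD 17: (0,0) -> (17,0) [heading=0, draw]
BK 8: (17,0) -> (9,0) [heading=0, draw]
FD 12: (9,0) -> (21,0) [heading=0, draw]
RT 180: heading 0 -> 180
FD 20: (21,0) -> (1,0) [heading=180, draw]
FD 1: (1,0) -> (0,0) [heading=180, draw]
FD 13: (0,0) -> (-13,0) [heading=180, draw]
FD 4: (-13,0) -> (-17,0) [heading=180, draw]
BK 18: (-17,0) -> (1,0) [heading=180, draw]
BK 5: (1,0) -> (6,0) [heading=180, draw]
Final: pos=(6,0), heading=180, 9 segment(s) drawn
Segments drawn: 9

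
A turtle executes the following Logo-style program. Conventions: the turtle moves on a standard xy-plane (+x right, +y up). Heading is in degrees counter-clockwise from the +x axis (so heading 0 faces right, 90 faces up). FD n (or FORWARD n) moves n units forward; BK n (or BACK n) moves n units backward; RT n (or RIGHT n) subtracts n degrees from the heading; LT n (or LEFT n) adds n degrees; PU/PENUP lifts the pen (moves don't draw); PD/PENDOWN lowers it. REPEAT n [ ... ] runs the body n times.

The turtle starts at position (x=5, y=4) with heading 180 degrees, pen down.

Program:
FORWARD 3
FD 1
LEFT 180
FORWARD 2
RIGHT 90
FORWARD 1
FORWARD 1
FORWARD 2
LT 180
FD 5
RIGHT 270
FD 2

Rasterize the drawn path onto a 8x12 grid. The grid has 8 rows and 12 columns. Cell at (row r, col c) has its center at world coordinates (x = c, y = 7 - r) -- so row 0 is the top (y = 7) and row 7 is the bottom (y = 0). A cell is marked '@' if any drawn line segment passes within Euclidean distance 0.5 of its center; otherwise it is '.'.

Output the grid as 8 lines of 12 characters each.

Answer: ............
............
.@@@........
.@@@@@......
...@........
...@........
...@........
...@........

Derivation:
Segment 0: (5,4) -> (2,4)
Segment 1: (2,4) -> (1,4)
Segment 2: (1,4) -> (3,4)
Segment 3: (3,4) -> (3,3)
Segment 4: (3,3) -> (3,2)
Segment 5: (3,2) -> (3,-0)
Segment 6: (3,-0) -> (3,5)
Segment 7: (3,5) -> (1,5)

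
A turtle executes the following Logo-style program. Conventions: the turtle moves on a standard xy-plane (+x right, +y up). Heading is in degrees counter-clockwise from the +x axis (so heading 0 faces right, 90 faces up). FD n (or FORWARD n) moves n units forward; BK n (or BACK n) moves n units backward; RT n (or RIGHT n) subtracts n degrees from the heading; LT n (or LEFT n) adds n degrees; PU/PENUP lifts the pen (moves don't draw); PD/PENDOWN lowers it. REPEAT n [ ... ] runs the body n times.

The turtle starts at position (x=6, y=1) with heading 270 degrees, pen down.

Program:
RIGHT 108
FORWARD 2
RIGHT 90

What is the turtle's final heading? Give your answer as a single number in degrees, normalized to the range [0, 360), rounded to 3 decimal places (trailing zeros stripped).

Executing turtle program step by step:
Start: pos=(6,1), heading=270, pen down
RT 108: heading 270 -> 162
FD 2: (6,1) -> (4.098,1.618) [heading=162, draw]
RT 90: heading 162 -> 72
Final: pos=(4.098,1.618), heading=72, 1 segment(s) drawn

Answer: 72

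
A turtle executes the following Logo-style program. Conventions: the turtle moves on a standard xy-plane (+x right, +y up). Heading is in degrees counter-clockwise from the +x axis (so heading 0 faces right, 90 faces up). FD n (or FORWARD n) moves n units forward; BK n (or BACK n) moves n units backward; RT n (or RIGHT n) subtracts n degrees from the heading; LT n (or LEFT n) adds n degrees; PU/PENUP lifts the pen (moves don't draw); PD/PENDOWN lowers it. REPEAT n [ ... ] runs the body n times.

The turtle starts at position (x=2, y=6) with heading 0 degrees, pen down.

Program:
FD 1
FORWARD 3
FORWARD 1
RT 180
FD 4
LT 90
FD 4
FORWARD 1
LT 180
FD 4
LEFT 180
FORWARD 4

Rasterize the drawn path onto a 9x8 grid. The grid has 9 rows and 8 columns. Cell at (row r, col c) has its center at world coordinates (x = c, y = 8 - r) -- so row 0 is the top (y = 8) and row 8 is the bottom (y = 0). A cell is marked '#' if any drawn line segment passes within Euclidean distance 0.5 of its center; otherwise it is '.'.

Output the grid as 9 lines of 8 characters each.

Segment 0: (2,6) -> (3,6)
Segment 1: (3,6) -> (6,6)
Segment 2: (6,6) -> (7,6)
Segment 3: (7,6) -> (3,6)
Segment 4: (3,6) -> (3,2)
Segment 5: (3,2) -> (3,1)
Segment 6: (3,1) -> (3,5)
Segment 7: (3,5) -> (3,1)

Answer: ........
........
..######
...#....
...#....
...#....
...#....
...#....
........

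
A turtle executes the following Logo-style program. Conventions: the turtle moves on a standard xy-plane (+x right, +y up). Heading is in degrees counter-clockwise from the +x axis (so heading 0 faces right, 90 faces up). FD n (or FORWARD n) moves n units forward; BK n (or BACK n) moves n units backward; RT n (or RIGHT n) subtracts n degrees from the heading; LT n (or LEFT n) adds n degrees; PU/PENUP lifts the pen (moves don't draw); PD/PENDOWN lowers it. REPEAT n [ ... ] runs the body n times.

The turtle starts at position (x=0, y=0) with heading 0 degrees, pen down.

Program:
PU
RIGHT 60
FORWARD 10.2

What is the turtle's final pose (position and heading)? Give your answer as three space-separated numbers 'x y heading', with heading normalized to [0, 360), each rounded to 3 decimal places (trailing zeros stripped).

Answer: 5.1 -8.833 300

Derivation:
Executing turtle program step by step:
Start: pos=(0,0), heading=0, pen down
PU: pen up
RT 60: heading 0 -> 300
FD 10.2: (0,0) -> (5.1,-8.833) [heading=300, move]
Final: pos=(5.1,-8.833), heading=300, 0 segment(s) drawn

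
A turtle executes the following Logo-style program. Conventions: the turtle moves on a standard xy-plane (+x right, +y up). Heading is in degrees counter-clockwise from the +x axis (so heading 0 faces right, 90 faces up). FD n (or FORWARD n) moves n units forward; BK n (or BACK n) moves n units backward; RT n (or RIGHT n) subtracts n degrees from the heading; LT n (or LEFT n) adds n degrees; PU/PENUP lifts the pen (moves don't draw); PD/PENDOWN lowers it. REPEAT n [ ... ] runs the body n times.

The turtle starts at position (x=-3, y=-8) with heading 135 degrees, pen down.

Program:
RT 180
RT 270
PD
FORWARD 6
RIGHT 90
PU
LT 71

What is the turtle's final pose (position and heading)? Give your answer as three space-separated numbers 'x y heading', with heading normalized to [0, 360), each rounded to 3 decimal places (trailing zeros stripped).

Answer: 1.243 -3.757 26

Derivation:
Executing turtle program step by step:
Start: pos=(-3,-8), heading=135, pen down
RT 180: heading 135 -> 315
RT 270: heading 315 -> 45
PD: pen down
FD 6: (-3,-8) -> (1.243,-3.757) [heading=45, draw]
RT 90: heading 45 -> 315
PU: pen up
LT 71: heading 315 -> 26
Final: pos=(1.243,-3.757), heading=26, 1 segment(s) drawn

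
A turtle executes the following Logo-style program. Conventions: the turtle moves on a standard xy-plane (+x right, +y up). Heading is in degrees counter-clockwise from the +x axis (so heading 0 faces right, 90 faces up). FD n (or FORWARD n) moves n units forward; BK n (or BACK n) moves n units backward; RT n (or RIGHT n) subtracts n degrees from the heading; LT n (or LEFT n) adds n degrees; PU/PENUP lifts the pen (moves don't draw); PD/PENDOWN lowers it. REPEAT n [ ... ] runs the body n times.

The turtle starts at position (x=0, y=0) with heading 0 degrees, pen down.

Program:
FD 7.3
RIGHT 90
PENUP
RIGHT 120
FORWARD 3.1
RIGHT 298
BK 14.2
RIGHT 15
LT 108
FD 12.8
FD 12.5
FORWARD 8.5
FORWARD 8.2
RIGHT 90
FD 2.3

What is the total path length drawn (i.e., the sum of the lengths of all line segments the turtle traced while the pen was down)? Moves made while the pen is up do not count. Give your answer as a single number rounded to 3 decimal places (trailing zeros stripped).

Executing turtle program step by step:
Start: pos=(0,0), heading=0, pen down
FD 7.3: (0,0) -> (7.3,0) [heading=0, draw]
RT 90: heading 0 -> 270
PU: pen up
RT 120: heading 270 -> 150
FD 3.1: (7.3,0) -> (4.615,1.55) [heading=150, move]
RT 298: heading 150 -> 212
BK 14.2: (4.615,1.55) -> (16.658,9.075) [heading=212, move]
RT 15: heading 212 -> 197
LT 108: heading 197 -> 305
FD 12.8: (16.658,9.075) -> (23.999,-1.41) [heading=305, move]
FD 12.5: (23.999,-1.41) -> (31.169,-11.65) [heading=305, move]
FD 8.5: (31.169,-11.65) -> (36.044,-18.612) [heading=305, move]
FD 8.2: (36.044,-18.612) -> (40.748,-25.33) [heading=305, move]
RT 90: heading 305 -> 215
FD 2.3: (40.748,-25.33) -> (38.864,-26.649) [heading=215, move]
Final: pos=(38.864,-26.649), heading=215, 1 segment(s) drawn

Segment lengths:
  seg 1: (0,0) -> (7.3,0), length = 7.3
Total = 7.3

Answer: 7.3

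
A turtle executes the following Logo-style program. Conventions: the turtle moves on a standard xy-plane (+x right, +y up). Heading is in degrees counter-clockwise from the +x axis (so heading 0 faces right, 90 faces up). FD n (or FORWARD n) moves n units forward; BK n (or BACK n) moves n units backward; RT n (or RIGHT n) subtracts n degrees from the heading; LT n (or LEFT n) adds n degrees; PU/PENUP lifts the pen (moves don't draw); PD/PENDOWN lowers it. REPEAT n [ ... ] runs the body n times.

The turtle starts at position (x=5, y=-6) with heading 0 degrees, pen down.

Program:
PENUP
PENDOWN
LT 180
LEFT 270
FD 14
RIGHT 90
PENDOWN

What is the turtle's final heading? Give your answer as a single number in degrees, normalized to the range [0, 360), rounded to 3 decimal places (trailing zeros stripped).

Answer: 0

Derivation:
Executing turtle program step by step:
Start: pos=(5,-6), heading=0, pen down
PU: pen up
PD: pen down
LT 180: heading 0 -> 180
LT 270: heading 180 -> 90
FD 14: (5,-6) -> (5,8) [heading=90, draw]
RT 90: heading 90 -> 0
PD: pen down
Final: pos=(5,8), heading=0, 1 segment(s) drawn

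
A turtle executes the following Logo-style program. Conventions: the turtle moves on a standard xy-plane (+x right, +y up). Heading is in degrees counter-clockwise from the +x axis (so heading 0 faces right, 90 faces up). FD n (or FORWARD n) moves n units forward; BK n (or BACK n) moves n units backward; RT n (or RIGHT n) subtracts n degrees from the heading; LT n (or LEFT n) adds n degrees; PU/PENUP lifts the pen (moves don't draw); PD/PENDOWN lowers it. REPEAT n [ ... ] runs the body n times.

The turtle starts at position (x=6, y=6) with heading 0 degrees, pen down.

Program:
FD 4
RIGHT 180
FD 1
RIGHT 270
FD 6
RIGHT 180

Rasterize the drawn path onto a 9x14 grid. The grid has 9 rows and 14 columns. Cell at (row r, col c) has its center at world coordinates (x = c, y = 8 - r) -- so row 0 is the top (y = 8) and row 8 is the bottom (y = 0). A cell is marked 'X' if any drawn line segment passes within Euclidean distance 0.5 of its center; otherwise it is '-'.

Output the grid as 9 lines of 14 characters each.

Answer: --------------
--------------
------XXXXX---
---------X----
---------X----
---------X----
---------X----
---------X----
---------X----

Derivation:
Segment 0: (6,6) -> (10,6)
Segment 1: (10,6) -> (9,6)
Segment 2: (9,6) -> (9,0)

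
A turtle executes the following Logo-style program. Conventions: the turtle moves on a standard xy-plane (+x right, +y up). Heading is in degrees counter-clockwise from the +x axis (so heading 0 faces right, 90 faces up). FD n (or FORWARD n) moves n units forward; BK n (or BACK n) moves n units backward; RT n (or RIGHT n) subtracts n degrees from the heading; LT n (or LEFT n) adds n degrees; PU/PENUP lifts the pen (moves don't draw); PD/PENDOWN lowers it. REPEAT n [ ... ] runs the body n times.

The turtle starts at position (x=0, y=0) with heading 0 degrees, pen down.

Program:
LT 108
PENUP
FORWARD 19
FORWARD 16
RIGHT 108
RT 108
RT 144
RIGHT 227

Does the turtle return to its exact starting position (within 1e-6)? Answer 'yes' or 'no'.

Answer: no

Derivation:
Executing turtle program step by step:
Start: pos=(0,0), heading=0, pen down
LT 108: heading 0 -> 108
PU: pen up
FD 19: (0,0) -> (-5.871,18.07) [heading=108, move]
FD 16: (-5.871,18.07) -> (-10.816,33.287) [heading=108, move]
RT 108: heading 108 -> 0
RT 108: heading 0 -> 252
RT 144: heading 252 -> 108
RT 227: heading 108 -> 241
Final: pos=(-10.816,33.287), heading=241, 0 segment(s) drawn

Start position: (0, 0)
Final position: (-10.816, 33.287)
Distance = 35; >= 1e-6 -> NOT closed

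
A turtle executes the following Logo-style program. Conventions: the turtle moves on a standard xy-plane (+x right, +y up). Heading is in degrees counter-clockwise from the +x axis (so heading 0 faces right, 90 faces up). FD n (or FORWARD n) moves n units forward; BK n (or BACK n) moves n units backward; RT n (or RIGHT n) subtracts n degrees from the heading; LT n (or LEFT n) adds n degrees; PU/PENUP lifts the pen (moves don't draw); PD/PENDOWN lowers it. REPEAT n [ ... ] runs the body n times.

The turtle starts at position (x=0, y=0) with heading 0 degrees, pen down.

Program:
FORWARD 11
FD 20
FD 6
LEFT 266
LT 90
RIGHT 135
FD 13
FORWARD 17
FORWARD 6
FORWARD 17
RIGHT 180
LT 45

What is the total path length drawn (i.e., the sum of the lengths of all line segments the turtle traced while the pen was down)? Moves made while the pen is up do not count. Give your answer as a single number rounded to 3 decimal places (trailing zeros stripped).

Answer: 90

Derivation:
Executing turtle program step by step:
Start: pos=(0,0), heading=0, pen down
FD 11: (0,0) -> (11,0) [heading=0, draw]
FD 20: (11,0) -> (31,0) [heading=0, draw]
FD 6: (31,0) -> (37,0) [heading=0, draw]
LT 266: heading 0 -> 266
LT 90: heading 266 -> 356
RT 135: heading 356 -> 221
FD 13: (37,0) -> (27.189,-8.529) [heading=221, draw]
FD 17: (27.189,-8.529) -> (14.359,-19.682) [heading=221, draw]
FD 6: (14.359,-19.682) -> (9.83,-23.618) [heading=221, draw]
FD 17: (9.83,-23.618) -> (-3,-34.771) [heading=221, draw]
RT 180: heading 221 -> 41
LT 45: heading 41 -> 86
Final: pos=(-3,-34.771), heading=86, 7 segment(s) drawn

Segment lengths:
  seg 1: (0,0) -> (11,0), length = 11
  seg 2: (11,0) -> (31,0), length = 20
  seg 3: (31,0) -> (37,0), length = 6
  seg 4: (37,0) -> (27.189,-8.529), length = 13
  seg 5: (27.189,-8.529) -> (14.359,-19.682), length = 17
  seg 6: (14.359,-19.682) -> (9.83,-23.618), length = 6
  seg 7: (9.83,-23.618) -> (-3,-34.771), length = 17
Total = 90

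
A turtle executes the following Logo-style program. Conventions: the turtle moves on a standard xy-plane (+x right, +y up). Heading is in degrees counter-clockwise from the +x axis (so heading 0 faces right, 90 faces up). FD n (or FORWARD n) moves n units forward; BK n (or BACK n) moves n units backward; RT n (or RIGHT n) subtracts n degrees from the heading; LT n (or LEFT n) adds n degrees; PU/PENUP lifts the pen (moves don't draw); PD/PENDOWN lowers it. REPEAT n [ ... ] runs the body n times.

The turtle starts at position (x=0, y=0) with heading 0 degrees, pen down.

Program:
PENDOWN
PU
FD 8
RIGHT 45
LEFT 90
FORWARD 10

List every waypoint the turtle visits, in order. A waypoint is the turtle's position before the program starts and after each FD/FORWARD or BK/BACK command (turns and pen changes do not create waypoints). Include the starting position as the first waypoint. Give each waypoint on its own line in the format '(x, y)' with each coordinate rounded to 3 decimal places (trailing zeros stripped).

Executing turtle program step by step:
Start: pos=(0,0), heading=0, pen down
PD: pen down
PU: pen up
FD 8: (0,0) -> (8,0) [heading=0, move]
RT 45: heading 0 -> 315
LT 90: heading 315 -> 45
FD 10: (8,0) -> (15.071,7.071) [heading=45, move]
Final: pos=(15.071,7.071), heading=45, 0 segment(s) drawn
Waypoints (3 total):
(0, 0)
(8, 0)
(15.071, 7.071)

Answer: (0, 0)
(8, 0)
(15.071, 7.071)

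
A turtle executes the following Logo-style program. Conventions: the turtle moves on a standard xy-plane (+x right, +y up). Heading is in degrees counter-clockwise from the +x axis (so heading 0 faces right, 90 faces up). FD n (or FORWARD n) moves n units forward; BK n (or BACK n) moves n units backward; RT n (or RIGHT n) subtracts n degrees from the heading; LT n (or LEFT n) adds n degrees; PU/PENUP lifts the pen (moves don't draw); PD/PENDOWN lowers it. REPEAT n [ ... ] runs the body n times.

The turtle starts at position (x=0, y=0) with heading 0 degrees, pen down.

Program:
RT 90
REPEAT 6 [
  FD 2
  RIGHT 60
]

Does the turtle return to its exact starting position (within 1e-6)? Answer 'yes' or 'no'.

Answer: yes

Derivation:
Executing turtle program step by step:
Start: pos=(0,0), heading=0, pen down
RT 90: heading 0 -> 270
REPEAT 6 [
  -- iteration 1/6 --
  FD 2: (0,0) -> (0,-2) [heading=270, draw]
  RT 60: heading 270 -> 210
  -- iteration 2/6 --
  FD 2: (0,-2) -> (-1.732,-3) [heading=210, draw]
  RT 60: heading 210 -> 150
  -- iteration 3/6 --
  FD 2: (-1.732,-3) -> (-3.464,-2) [heading=150, draw]
  RT 60: heading 150 -> 90
  -- iteration 4/6 --
  FD 2: (-3.464,-2) -> (-3.464,0) [heading=90, draw]
  RT 60: heading 90 -> 30
  -- iteration 5/6 --
  FD 2: (-3.464,0) -> (-1.732,1) [heading=30, draw]
  RT 60: heading 30 -> 330
  -- iteration 6/6 --
  FD 2: (-1.732,1) -> (0,0) [heading=330, draw]
  RT 60: heading 330 -> 270
]
Final: pos=(0,0), heading=270, 6 segment(s) drawn

Start position: (0, 0)
Final position: (0, 0)
Distance = 0; < 1e-6 -> CLOSED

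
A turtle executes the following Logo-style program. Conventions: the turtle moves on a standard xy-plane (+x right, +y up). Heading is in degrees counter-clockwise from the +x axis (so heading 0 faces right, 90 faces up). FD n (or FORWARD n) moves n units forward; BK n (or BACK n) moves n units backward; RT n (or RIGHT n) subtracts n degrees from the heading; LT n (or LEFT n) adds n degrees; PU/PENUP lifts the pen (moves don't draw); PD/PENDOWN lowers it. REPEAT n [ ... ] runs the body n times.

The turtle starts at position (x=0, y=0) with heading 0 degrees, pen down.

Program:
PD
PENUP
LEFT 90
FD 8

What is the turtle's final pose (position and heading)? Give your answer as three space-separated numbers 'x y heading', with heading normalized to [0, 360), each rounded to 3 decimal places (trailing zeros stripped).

Answer: 0 8 90

Derivation:
Executing turtle program step by step:
Start: pos=(0,0), heading=0, pen down
PD: pen down
PU: pen up
LT 90: heading 0 -> 90
FD 8: (0,0) -> (0,8) [heading=90, move]
Final: pos=(0,8), heading=90, 0 segment(s) drawn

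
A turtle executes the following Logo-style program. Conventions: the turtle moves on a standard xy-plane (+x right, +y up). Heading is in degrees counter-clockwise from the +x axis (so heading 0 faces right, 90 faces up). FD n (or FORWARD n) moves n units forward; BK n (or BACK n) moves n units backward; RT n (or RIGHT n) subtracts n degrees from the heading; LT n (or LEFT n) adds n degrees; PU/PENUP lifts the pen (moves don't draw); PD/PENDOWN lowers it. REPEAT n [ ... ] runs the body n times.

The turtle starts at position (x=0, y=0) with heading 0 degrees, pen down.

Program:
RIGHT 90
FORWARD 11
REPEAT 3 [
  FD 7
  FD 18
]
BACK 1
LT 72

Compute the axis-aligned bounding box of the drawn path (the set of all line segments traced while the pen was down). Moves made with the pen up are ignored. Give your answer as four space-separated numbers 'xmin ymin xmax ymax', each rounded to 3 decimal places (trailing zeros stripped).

Executing turtle program step by step:
Start: pos=(0,0), heading=0, pen down
RT 90: heading 0 -> 270
FD 11: (0,0) -> (0,-11) [heading=270, draw]
REPEAT 3 [
  -- iteration 1/3 --
  FD 7: (0,-11) -> (0,-18) [heading=270, draw]
  FD 18: (0,-18) -> (0,-36) [heading=270, draw]
  -- iteration 2/3 --
  FD 7: (0,-36) -> (0,-43) [heading=270, draw]
  FD 18: (0,-43) -> (0,-61) [heading=270, draw]
  -- iteration 3/3 --
  FD 7: (0,-61) -> (0,-68) [heading=270, draw]
  FD 18: (0,-68) -> (0,-86) [heading=270, draw]
]
BK 1: (0,-86) -> (0,-85) [heading=270, draw]
LT 72: heading 270 -> 342
Final: pos=(0,-85), heading=342, 8 segment(s) drawn

Segment endpoints: x in {0, 0, 0, 0, 0, 0, 0, 0, 0}, y in {-86, -85, -68, -61, -43, -36, -18, -11, 0}
xmin=0, ymin=-86, xmax=0, ymax=0

Answer: 0 -86 0 0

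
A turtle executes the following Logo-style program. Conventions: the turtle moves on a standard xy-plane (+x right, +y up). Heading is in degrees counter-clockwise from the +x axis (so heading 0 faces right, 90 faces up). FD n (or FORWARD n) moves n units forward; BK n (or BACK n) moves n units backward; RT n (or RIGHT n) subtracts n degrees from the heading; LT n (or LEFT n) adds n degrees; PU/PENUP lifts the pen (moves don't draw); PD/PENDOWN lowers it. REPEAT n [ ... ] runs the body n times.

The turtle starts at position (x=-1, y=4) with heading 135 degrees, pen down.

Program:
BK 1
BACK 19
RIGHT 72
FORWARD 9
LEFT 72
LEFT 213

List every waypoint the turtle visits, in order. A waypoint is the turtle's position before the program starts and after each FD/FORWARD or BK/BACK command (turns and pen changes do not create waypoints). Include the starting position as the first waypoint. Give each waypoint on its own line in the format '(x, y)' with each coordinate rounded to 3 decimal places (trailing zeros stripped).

Answer: (-1, 4)
(-0.293, 3.293)
(13.142, -10.142)
(17.228, -2.123)

Derivation:
Executing turtle program step by step:
Start: pos=(-1,4), heading=135, pen down
BK 1: (-1,4) -> (-0.293,3.293) [heading=135, draw]
BK 19: (-0.293,3.293) -> (13.142,-10.142) [heading=135, draw]
RT 72: heading 135 -> 63
FD 9: (13.142,-10.142) -> (17.228,-2.123) [heading=63, draw]
LT 72: heading 63 -> 135
LT 213: heading 135 -> 348
Final: pos=(17.228,-2.123), heading=348, 3 segment(s) drawn
Waypoints (4 total):
(-1, 4)
(-0.293, 3.293)
(13.142, -10.142)
(17.228, -2.123)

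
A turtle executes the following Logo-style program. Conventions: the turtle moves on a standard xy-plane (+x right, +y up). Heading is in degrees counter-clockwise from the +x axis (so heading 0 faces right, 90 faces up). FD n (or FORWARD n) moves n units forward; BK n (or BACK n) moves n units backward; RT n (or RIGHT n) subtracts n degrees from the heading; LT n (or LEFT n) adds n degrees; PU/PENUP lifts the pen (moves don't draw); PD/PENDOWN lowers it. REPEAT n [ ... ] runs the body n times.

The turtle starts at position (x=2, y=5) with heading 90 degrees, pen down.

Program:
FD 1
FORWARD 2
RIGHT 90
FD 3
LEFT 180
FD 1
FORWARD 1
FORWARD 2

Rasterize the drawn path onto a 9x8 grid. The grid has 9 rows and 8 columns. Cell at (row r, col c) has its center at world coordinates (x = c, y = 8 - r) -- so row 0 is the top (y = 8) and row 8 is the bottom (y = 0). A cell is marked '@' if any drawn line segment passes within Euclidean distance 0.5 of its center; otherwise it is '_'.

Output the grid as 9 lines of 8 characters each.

Answer: _@@@@@__
__@_____
__@_____
__@_____
________
________
________
________
________

Derivation:
Segment 0: (2,5) -> (2,6)
Segment 1: (2,6) -> (2,8)
Segment 2: (2,8) -> (5,8)
Segment 3: (5,8) -> (4,8)
Segment 4: (4,8) -> (3,8)
Segment 5: (3,8) -> (1,8)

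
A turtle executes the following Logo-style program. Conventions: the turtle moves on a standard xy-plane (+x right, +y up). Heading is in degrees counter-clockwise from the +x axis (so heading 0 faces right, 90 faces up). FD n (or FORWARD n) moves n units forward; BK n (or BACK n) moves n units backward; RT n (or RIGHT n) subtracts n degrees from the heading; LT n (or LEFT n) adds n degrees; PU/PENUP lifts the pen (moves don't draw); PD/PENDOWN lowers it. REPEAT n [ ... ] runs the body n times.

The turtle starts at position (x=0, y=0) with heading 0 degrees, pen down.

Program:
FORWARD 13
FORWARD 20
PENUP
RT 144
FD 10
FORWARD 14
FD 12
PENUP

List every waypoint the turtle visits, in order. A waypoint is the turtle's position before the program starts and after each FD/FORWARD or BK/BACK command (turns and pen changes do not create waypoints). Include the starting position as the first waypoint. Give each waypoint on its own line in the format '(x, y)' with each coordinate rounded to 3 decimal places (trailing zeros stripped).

Answer: (0, 0)
(13, 0)
(33, 0)
(24.91, -5.878)
(13.584, -14.107)
(3.875, -21.16)

Derivation:
Executing turtle program step by step:
Start: pos=(0,0), heading=0, pen down
FD 13: (0,0) -> (13,0) [heading=0, draw]
FD 20: (13,0) -> (33,0) [heading=0, draw]
PU: pen up
RT 144: heading 0 -> 216
FD 10: (33,0) -> (24.91,-5.878) [heading=216, move]
FD 14: (24.91,-5.878) -> (13.584,-14.107) [heading=216, move]
FD 12: (13.584,-14.107) -> (3.875,-21.16) [heading=216, move]
PU: pen up
Final: pos=(3.875,-21.16), heading=216, 2 segment(s) drawn
Waypoints (6 total):
(0, 0)
(13, 0)
(33, 0)
(24.91, -5.878)
(13.584, -14.107)
(3.875, -21.16)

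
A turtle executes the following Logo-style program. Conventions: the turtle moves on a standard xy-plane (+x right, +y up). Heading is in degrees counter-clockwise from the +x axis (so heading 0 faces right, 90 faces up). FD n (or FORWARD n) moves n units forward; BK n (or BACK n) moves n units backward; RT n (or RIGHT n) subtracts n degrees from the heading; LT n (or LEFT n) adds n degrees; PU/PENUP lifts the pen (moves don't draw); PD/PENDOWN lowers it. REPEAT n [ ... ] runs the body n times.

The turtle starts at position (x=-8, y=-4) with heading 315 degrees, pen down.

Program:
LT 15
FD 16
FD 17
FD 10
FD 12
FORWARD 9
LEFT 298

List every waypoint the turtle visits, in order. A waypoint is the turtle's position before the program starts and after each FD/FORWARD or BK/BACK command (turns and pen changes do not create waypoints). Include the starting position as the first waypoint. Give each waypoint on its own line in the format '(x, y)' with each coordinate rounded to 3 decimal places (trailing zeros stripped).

Executing turtle program step by step:
Start: pos=(-8,-4), heading=315, pen down
LT 15: heading 315 -> 330
FD 16: (-8,-4) -> (5.856,-12) [heading=330, draw]
FD 17: (5.856,-12) -> (20.579,-20.5) [heading=330, draw]
FD 10: (20.579,-20.5) -> (29.239,-25.5) [heading=330, draw]
FD 12: (29.239,-25.5) -> (39.631,-31.5) [heading=330, draw]
FD 9: (39.631,-31.5) -> (47.426,-36) [heading=330, draw]
LT 298: heading 330 -> 268
Final: pos=(47.426,-36), heading=268, 5 segment(s) drawn
Waypoints (6 total):
(-8, -4)
(5.856, -12)
(20.579, -20.5)
(29.239, -25.5)
(39.631, -31.5)
(47.426, -36)

Answer: (-8, -4)
(5.856, -12)
(20.579, -20.5)
(29.239, -25.5)
(39.631, -31.5)
(47.426, -36)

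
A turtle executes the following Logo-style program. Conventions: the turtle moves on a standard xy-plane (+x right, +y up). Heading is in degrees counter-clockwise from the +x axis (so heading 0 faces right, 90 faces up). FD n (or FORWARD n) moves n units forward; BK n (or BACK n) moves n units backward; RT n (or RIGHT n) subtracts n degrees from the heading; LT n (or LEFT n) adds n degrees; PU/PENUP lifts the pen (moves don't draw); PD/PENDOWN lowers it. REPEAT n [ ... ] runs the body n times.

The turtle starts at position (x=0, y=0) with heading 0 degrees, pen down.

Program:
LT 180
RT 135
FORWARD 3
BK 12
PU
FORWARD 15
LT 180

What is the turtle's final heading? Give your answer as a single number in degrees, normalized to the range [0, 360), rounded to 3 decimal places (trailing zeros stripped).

Executing turtle program step by step:
Start: pos=(0,0), heading=0, pen down
LT 180: heading 0 -> 180
RT 135: heading 180 -> 45
FD 3: (0,0) -> (2.121,2.121) [heading=45, draw]
BK 12: (2.121,2.121) -> (-6.364,-6.364) [heading=45, draw]
PU: pen up
FD 15: (-6.364,-6.364) -> (4.243,4.243) [heading=45, move]
LT 180: heading 45 -> 225
Final: pos=(4.243,4.243), heading=225, 2 segment(s) drawn

Answer: 225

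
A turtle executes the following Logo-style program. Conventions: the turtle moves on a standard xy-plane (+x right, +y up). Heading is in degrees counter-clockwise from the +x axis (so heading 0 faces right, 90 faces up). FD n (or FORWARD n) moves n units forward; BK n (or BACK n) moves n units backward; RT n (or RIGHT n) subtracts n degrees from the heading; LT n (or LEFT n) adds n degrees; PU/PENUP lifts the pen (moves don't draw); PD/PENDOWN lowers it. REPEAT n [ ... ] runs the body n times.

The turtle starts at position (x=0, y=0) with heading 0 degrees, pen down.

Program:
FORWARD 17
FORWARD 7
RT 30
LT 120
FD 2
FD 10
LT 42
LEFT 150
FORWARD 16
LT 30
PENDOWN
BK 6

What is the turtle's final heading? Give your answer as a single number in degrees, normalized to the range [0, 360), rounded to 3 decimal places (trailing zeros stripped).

Executing turtle program step by step:
Start: pos=(0,0), heading=0, pen down
FD 17: (0,0) -> (17,0) [heading=0, draw]
FD 7: (17,0) -> (24,0) [heading=0, draw]
RT 30: heading 0 -> 330
LT 120: heading 330 -> 90
FD 2: (24,0) -> (24,2) [heading=90, draw]
FD 10: (24,2) -> (24,12) [heading=90, draw]
LT 42: heading 90 -> 132
LT 150: heading 132 -> 282
FD 16: (24,12) -> (27.327,-3.65) [heading=282, draw]
LT 30: heading 282 -> 312
PD: pen down
BK 6: (27.327,-3.65) -> (23.312,0.809) [heading=312, draw]
Final: pos=(23.312,0.809), heading=312, 6 segment(s) drawn

Answer: 312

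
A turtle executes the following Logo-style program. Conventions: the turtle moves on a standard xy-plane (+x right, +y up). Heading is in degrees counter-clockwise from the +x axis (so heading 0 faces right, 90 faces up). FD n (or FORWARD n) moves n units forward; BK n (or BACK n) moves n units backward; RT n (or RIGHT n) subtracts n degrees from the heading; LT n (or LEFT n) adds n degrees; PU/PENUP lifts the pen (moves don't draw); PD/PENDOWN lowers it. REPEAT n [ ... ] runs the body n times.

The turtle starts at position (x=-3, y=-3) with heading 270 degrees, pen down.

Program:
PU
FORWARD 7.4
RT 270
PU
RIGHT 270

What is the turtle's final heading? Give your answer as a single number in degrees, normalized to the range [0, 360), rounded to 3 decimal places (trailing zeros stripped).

Executing turtle program step by step:
Start: pos=(-3,-3), heading=270, pen down
PU: pen up
FD 7.4: (-3,-3) -> (-3,-10.4) [heading=270, move]
RT 270: heading 270 -> 0
PU: pen up
RT 270: heading 0 -> 90
Final: pos=(-3,-10.4), heading=90, 0 segment(s) drawn

Answer: 90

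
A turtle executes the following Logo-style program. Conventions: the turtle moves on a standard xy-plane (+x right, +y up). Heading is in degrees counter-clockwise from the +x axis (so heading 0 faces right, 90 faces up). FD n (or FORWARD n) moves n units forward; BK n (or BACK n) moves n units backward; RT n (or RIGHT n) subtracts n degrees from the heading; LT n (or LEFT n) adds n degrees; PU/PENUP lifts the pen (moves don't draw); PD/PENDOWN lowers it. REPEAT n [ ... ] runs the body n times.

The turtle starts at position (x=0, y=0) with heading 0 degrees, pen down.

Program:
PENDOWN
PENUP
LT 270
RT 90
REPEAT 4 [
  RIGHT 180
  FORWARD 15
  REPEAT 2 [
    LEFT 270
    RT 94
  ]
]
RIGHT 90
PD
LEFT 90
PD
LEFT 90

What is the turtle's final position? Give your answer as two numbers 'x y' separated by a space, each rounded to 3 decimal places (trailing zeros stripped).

Answer: 0.862 4.054

Derivation:
Executing turtle program step by step:
Start: pos=(0,0), heading=0, pen down
PD: pen down
PU: pen up
LT 270: heading 0 -> 270
RT 90: heading 270 -> 180
REPEAT 4 [
  -- iteration 1/4 --
  RT 180: heading 180 -> 0
  FD 15: (0,0) -> (15,0) [heading=0, move]
  REPEAT 2 [
    -- iteration 1/2 --
    LT 270: heading 0 -> 270
    RT 94: heading 270 -> 176
    -- iteration 2/2 --
    LT 270: heading 176 -> 86
    RT 94: heading 86 -> 352
  ]
  -- iteration 2/4 --
  RT 180: heading 352 -> 172
  FD 15: (15,0) -> (0.146,2.088) [heading=172, move]
  REPEAT 2 [
    -- iteration 1/2 --
    LT 270: heading 172 -> 82
    RT 94: heading 82 -> 348
    -- iteration 2/2 --
    LT 270: heading 348 -> 258
    RT 94: heading 258 -> 164
  ]
  -- iteration 3/4 --
  RT 180: heading 164 -> 344
  FD 15: (0.146,2.088) -> (14.565,-2.047) [heading=344, move]
  REPEAT 2 [
    -- iteration 1/2 --
    LT 270: heading 344 -> 254
    RT 94: heading 254 -> 160
    -- iteration 2/2 --
    LT 270: heading 160 -> 70
    RT 94: heading 70 -> 336
  ]
  -- iteration 4/4 --
  RT 180: heading 336 -> 156
  FD 15: (14.565,-2.047) -> (0.862,4.054) [heading=156, move]
  REPEAT 2 [
    -- iteration 1/2 --
    LT 270: heading 156 -> 66
    RT 94: heading 66 -> 332
    -- iteration 2/2 --
    LT 270: heading 332 -> 242
    RT 94: heading 242 -> 148
  ]
]
RT 90: heading 148 -> 58
PD: pen down
LT 90: heading 58 -> 148
PD: pen down
LT 90: heading 148 -> 238
Final: pos=(0.862,4.054), heading=238, 0 segment(s) drawn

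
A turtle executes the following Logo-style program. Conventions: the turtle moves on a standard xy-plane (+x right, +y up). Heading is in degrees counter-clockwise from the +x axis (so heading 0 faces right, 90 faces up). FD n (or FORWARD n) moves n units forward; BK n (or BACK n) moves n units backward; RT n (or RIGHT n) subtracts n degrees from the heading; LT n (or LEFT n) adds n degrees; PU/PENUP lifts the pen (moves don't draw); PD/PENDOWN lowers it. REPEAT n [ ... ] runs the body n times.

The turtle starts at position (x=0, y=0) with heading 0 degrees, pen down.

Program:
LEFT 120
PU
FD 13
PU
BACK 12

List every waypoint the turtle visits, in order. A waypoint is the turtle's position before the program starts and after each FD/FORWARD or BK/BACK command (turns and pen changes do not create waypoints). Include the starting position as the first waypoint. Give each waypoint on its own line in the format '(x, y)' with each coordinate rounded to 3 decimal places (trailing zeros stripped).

Answer: (0, 0)
(-6.5, 11.258)
(-0.5, 0.866)

Derivation:
Executing turtle program step by step:
Start: pos=(0,0), heading=0, pen down
LT 120: heading 0 -> 120
PU: pen up
FD 13: (0,0) -> (-6.5,11.258) [heading=120, move]
PU: pen up
BK 12: (-6.5,11.258) -> (-0.5,0.866) [heading=120, move]
Final: pos=(-0.5,0.866), heading=120, 0 segment(s) drawn
Waypoints (3 total):
(0, 0)
(-6.5, 11.258)
(-0.5, 0.866)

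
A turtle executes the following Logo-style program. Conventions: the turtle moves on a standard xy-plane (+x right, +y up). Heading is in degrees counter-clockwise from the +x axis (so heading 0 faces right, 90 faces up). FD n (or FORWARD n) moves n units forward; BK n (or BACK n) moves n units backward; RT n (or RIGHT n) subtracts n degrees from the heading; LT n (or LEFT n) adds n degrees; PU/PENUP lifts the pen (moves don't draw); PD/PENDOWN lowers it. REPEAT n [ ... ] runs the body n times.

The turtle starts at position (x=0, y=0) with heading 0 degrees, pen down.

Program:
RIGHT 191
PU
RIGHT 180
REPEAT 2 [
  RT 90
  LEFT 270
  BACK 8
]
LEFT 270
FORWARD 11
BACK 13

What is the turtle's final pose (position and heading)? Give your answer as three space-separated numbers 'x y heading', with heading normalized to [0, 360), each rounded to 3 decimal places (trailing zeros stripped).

Executing turtle program step by step:
Start: pos=(0,0), heading=0, pen down
RT 191: heading 0 -> 169
PU: pen up
RT 180: heading 169 -> 349
REPEAT 2 [
  -- iteration 1/2 --
  RT 90: heading 349 -> 259
  LT 270: heading 259 -> 169
  BK 8: (0,0) -> (7.853,-1.526) [heading=169, move]
  -- iteration 2/2 --
  RT 90: heading 169 -> 79
  LT 270: heading 79 -> 349
  BK 8: (7.853,-1.526) -> (0,0) [heading=349, move]
]
LT 270: heading 349 -> 259
FD 11: (0,0) -> (-2.099,-10.798) [heading=259, move]
BK 13: (-2.099,-10.798) -> (0.382,1.963) [heading=259, move]
Final: pos=(0.382,1.963), heading=259, 0 segment(s) drawn

Answer: 0.382 1.963 259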